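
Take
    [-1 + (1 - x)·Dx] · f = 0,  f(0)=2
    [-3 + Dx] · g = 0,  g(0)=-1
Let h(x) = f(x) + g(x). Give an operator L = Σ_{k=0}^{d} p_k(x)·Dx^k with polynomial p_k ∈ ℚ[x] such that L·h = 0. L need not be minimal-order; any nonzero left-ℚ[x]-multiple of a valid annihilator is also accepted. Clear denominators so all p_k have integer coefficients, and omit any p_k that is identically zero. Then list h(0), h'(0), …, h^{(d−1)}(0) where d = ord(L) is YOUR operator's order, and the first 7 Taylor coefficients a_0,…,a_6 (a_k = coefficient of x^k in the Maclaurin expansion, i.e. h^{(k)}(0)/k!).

L = (3 - 9·x) + (-7 + 18·x - 9·x^2)·Dx + (2 - 5·x + 3·x^2)·Dx^2  (order 2).
h: a_k = 1, -1, -5/2, -5/2, -11/8, -1/40, 79/80, …
ICs: h(0) = 1, h′(0) = -1.

f: a_k = 2, 2, 2, 2, 2, 2, 2, …
g: a_k = -1, -3, -9/2, -9/2, -27/8, -81/40, -81/80, …
Sum ⇒ L₀ = lclm(L_f,L_g) in ℚ(x)⟨Dx⟩.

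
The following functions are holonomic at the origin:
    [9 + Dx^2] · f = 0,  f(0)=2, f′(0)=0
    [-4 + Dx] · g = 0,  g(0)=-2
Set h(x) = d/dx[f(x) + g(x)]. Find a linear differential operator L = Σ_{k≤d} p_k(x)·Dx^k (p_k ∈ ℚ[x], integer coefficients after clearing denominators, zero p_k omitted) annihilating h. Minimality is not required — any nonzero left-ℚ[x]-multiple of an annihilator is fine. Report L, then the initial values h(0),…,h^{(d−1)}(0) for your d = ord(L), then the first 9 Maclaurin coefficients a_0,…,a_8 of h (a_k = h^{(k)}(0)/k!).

f: a_k = 2, 0, -9, 0, 27/4, 0, -81/40, 0, 729/2240, …
g: a_k = -2, -8, -16, -64/3, -64/3, -256/15, -512/45, -2048/315, -1024/315, …
Weyl lclm of L_f,L_g ⇒ L₀ (ord ≤ 3).
h=h₀': d/dx-closure on L₀ ⇒ L.
L = 36 - 9·Dx + 4·Dx^2 - Dx^3  (order 3).
h: a_k = -8, -50, -64, -175/3, -256/3, -965/12, -2048/45, -1685/72, -4096/315, …
ICs: h(0) = -8, h′(0) = -50, h′′(0) = -128.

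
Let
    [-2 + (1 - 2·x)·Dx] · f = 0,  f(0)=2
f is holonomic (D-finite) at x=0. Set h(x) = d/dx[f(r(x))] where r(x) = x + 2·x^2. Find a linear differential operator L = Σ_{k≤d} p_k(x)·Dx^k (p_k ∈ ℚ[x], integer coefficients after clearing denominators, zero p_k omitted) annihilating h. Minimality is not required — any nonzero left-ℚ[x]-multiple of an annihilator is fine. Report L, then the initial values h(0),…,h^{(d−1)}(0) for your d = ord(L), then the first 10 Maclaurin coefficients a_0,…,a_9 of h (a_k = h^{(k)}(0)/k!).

f: a_k = 2, 4, 8, 16, 32, 64, 128, 256, 512, 1024, …
f∘r: x↦r, Dx↦Dx/r' in L_f ⇒ L₀.
Differentiate: ansatz ord ≤ ord L₀ ⇒ L.
L = (8 + 24·x + 48·x^2) + (-1 - 2·x + 12·x^2 + 16·x^3)·Dx  (order 1).
h: a_k = 4, 32, 144, 640, 2560, 9984, 37632, 139264, 506880, 1822720, …
ICs: h(0) = 4.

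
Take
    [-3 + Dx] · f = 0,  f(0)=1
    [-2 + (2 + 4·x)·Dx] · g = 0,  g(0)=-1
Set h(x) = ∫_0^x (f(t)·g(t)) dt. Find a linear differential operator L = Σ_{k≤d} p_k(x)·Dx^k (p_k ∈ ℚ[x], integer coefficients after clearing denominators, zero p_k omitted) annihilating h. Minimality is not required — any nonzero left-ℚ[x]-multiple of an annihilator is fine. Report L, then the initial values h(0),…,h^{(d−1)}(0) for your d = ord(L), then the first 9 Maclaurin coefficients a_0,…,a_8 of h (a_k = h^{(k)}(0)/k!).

L = (-4 - 6·x)·Dx + (1 + 2·x)·Dx^2  (order 2).
h: a_k = 0, -1, -2, -7/3, -2, -13/10, -11/15, -3/10, -6/35, …
ICs: h(0) = 0, h′(0) = -1.

f: a_k = 1, 3, 9/2, 9/2, 27/8, 81/40, 81/80, 243/560, 729/4480, …
g: a_k = -1, -1, 1/2, -1/2, 5/8, -7/8, 21/16, -33/16, 429/128, …
Product ⇒ symmetric product L₀, ord ≤ 1.
∫: right-multiply L₀ by Dx.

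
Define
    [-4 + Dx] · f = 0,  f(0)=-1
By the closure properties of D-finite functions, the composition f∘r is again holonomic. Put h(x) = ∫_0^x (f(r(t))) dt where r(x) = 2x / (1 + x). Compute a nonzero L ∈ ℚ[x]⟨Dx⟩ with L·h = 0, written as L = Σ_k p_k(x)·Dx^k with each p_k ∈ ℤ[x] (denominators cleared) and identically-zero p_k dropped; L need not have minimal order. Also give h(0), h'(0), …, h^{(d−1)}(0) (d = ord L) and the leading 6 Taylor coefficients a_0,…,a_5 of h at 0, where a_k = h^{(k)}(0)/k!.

f: a_k = -1, -4, -8, -32/3, -32/3, -128/15, …
h₀=f(r): pull back L_f along r ⇒ L₀.
∫: right-multiply L₀ by Dx.
L = -8·Dx + (1 + 2·x + x^2)·Dx^2  (order 2).
h: a_k = 0, -1, -4, -8, -22/3, -8/15, …
ICs: h(0) = 0, h′(0) = -1.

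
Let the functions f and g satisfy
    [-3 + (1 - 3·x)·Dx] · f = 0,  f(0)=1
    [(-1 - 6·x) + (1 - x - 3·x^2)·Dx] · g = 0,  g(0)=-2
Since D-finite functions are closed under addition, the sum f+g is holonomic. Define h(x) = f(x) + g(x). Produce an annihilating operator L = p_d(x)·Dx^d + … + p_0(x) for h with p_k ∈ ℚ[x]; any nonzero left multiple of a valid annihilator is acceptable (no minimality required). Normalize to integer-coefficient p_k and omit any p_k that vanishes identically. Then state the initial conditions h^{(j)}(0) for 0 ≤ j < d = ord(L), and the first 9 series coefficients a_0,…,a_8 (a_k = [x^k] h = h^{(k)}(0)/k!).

L = (6 - 108·x + 162·x^2 - 162·x^3) + (10 - 6·x - 108·x^2 + 270·x^3 - 324·x^4)·Dx + (-2 + 14·x - 33·x^2 + 18·x^3 + 54·x^4 - 81·x^5)·Dx^2  (order 2).
h: a_k = -1, 1, 1, 13, 43, 163, 535, 1753, 5545, …
ICs: h(0) = -1, h′(0) = 1.

f: a_k = 1, 3, 9, 27, 81, 243, 729, 2187, 6561, …
g: a_k = -2, -2, -8, -14, -38, -80, -194, -434, -1016, …
h₀=f+g: left-lcm gives L₀, ord ≤ 2.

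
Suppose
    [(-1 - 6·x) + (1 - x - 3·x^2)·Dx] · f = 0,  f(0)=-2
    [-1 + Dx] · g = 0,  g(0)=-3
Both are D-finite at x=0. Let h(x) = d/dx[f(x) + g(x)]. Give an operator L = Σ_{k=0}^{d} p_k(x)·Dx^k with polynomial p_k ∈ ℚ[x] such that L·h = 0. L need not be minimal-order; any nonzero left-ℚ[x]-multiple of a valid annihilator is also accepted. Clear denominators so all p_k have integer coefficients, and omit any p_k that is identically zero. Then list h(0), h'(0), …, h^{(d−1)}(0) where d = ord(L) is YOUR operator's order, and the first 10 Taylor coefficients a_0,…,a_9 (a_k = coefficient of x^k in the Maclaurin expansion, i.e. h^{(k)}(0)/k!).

L = (34 + 278·x + 312·x^2 + 756·x^3 + 162·x^4) + (-41 - 284·x - 341·x^2 - 672·x^3 + 45·x^4 + 54·x^5)·Dx + (7 + 6·x + 29·x^2 - 84·x^3 - 207·x^4 - 54·x^5)·Dx^2  (order 2).
h: a_k = -5, -19, -87/2, -305/2, -3201/8, -46561/40, -729121/240, -13655041/1680, -280385281/13440, -6490713601/120960, …
ICs: h(0) = -5, h′(0) = -19.

f: a_k = -2, -2, -8, -14, -38, -80, -194, -434, -1016, -2318, …
g: a_k = -3, -3, -3/2, -1/2, -1/8, -1/40, -1/240, -1/1680, -1/13440, -1/120960, …
Sum ⇒ L₀ = lclm(L_f,L_g) in ℚ(x)⟨Dx⟩.
Differentiate: ansatz ord ≤ ord L₀ ⇒ L.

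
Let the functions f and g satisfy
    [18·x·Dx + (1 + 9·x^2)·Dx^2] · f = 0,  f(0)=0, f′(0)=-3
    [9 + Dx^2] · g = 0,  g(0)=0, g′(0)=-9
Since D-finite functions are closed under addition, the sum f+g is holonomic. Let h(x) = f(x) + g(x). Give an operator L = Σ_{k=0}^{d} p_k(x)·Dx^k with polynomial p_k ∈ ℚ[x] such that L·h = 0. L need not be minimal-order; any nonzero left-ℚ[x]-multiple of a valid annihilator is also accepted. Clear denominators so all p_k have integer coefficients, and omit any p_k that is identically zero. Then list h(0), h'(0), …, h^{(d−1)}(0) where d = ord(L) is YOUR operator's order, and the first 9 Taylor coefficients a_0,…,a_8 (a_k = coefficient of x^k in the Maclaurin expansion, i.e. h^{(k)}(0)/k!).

L = (-1782·x + 20412·x^3 + 13122·x^5)·Dx + (-9 + 567·x^2 + 6561·x^4 + 6561·x^6)·Dx^2 + (-198·x + 2268·x^3 + 1458·x^5)·Dx^3 + (-1 + 63·x^2 + 729·x^4 + 729·x^6)·Dx^4  (order 4).
h: a_k = 0, -12, 0, 45/2, 0, -2187/40, 0, 175689/560, 0, …
ICs: h(0) = 0, h′(0) = -12, h′′(0) = 0, h′′′(0) = 135.

f: a_k = 0, -3, 0, 9, 0, -243/5, 0, 2187/7, 0, …
g: a_k = 0, -9, 0, 27/2, 0, -243/40, 0, 729/560, 0, …
f+g: L₀ = lclm(L_f,L_g), ord ≤ 2+2.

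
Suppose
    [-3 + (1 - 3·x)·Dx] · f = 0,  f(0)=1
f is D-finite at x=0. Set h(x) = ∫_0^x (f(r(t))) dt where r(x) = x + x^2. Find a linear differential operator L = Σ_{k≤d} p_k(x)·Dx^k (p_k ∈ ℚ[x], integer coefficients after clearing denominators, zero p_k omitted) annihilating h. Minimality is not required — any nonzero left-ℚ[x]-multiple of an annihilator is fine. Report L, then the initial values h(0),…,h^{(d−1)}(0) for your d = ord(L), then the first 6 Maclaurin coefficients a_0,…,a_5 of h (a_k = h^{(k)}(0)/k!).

f: a_k = 1, 3, 9, 27, 81, 243, …
Change of var in L_f (x↦r) gives L₀.
∫: right-multiply L₀ by Dx.
L = (3 + 6·x)·Dx + (-1 + 3·x + 3·x^2)·Dx^2  (order 2).
h: a_k = 0, 1, 3/2, 4, 45/4, 171/5, …
ICs: h(0) = 0, h′(0) = 1.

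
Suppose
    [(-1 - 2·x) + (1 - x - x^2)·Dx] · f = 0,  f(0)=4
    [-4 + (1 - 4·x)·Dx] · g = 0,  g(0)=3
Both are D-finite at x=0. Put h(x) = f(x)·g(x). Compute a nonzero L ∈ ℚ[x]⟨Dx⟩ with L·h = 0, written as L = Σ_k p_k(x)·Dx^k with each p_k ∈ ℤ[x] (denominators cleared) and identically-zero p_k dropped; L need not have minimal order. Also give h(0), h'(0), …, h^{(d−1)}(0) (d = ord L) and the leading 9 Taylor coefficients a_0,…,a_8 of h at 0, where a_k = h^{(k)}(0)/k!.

L = (-5 + 6·x + 12·x^2) + (1 - 5·x + 3·x^2 + 4·x^3)·Dx  (order 1).
h: a_k = 12, 60, 264, 1092, 4428, 17808, 71388, 285804, 1143624, …
ICs: h(0) = 12.

f: a_k = 4, 4, 8, 12, 20, 32, 52, 84, 136, …
g: a_k = 3, 12, 48, 192, 768, 3072, 12288, 49152, 196608, …
L₀ := L_f ⊗_s L_g (sym. prod.), ord ≤ 1.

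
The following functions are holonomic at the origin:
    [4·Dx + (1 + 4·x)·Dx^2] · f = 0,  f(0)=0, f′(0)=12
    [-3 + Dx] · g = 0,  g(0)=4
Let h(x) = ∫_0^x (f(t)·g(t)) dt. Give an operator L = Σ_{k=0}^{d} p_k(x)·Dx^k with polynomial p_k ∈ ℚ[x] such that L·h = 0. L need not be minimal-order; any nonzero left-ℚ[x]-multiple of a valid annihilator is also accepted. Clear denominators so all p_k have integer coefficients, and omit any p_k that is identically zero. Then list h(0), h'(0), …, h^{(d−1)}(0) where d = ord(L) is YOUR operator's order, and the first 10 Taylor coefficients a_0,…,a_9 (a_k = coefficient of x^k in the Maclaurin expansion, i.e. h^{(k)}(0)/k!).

L = (-3 + 36·x)·Dx + (-2 - 24·x)·Dx^2 + (1 + 4·x)·Dx^3  (order 3).
h: a_k = 0, 0, 24, 16, 46, -216/5, 863/5, -3350/7, 414129/280, -69997/15, …
ICs: h(0) = 0, h′(0) = 0, h′′(0) = 48.

f: a_k = 0, 12, -24, 64, -192, 3072/5, -2048, 49152/7, -24576, 262144/3, …
g: a_k = 4, 12, 18, 18, 27/2, 81/10, 81/20, 243/140, 729/1120, 243/1120, …
h₀=f·g: eliminate ⇒ L₀, order ≤ 2·1.
∫: right-multiply L₀ by Dx.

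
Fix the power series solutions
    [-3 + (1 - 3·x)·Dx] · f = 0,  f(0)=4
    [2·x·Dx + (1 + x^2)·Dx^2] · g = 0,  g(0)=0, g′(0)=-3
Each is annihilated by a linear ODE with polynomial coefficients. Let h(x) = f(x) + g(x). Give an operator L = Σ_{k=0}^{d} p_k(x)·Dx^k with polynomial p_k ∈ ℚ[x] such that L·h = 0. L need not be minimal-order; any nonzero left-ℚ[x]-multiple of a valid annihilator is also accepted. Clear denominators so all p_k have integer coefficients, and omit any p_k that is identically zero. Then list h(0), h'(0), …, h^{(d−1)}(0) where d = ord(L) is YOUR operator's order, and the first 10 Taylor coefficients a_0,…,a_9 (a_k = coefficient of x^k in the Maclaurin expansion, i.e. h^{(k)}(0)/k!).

L = (-6 + 72·x + 18·x^2)·Dx + (28 - 6·x + 60·x^2 + 18·x^3)·Dx^2 + (-3 + 8·x + 8·x^3 + 3·x^4)·Dx^3  (order 3).
h: a_k = 4, 9, 36, 109, 324, 4857/5, 2916, 61239/7, 26244, 236195/3, …
ICs: h(0) = 4, h′(0) = 9, h′′(0) = 72.

f: a_k = 4, 12, 36, 108, 324, 972, 2916, 8748, 26244, 78732, …
g: a_k = 0, -3, 0, 1, 0, -3/5, 0, 3/7, 0, -1/3, …
Weyl lclm of L_f,L_g ⇒ L₀ (ord ≤ 3).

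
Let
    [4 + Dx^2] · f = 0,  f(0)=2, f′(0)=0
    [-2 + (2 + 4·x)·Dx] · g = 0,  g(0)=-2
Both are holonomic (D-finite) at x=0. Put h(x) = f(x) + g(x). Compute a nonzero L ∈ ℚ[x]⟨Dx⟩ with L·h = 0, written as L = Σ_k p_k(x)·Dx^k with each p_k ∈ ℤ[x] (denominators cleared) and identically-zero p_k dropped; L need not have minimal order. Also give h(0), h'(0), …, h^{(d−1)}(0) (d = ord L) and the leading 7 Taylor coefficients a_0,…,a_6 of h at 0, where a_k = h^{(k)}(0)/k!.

L = (-28 - 64·x - 64·x^2) + (12 + 88·x + 192·x^2 + 128·x^3)·Dx + (-7 - 16·x - 16·x^2)·Dx^2 + (3 + 22·x + 48·x^2 + 32·x^3)·Dx^3  (order 3).
h: a_k = 0, -2, -3, -1, 31/12, -7/4, 881/360, …
ICs: h(0) = 0, h′(0) = -2, h′′(0) = -6.

f: a_k = 2, 0, -4, 0, 4/3, 0, -8/45, …
g: a_k = -2, -2, 1, -1, 5/4, -7/4, 21/8, …
f+g: L₀ = lclm(L_f,L_g), ord ≤ 2+1.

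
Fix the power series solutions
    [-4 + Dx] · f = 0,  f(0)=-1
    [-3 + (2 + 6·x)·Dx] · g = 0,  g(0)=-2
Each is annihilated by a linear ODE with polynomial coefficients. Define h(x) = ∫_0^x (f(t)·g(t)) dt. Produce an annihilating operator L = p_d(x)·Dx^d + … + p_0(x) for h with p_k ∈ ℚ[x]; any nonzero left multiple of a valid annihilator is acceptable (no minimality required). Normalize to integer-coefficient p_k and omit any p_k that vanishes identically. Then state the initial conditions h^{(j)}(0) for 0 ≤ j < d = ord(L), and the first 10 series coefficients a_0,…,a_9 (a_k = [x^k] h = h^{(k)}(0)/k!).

f: a_k = -1, -4, -8, -32/3, -32/3, -128/15, -256/45, -1024/315, -512/315, -2048/2835, …
g: a_k = -2, -3, 9/4, -27/8, 405/64, -1701/128, 15309/512, -72171/1024, 2814669/16384, -14073345/32768, …
h₀=f·g: eliminate ⇒ L₀, order ≤ 1·1.
h=∫h₀ ⇒ L = L₀·Dx.
L = (-11 - 24·x)·Dx + (2 + 6·x)·Dx^2  (order 2).
h: a_k = 0, 2, 11/2, 103/12, 953/96, 8161/960, 76883/11520, 497863/161280, 9695729/2580480, -133285631/46448640, …
ICs: h(0) = 0, h′(0) = 2.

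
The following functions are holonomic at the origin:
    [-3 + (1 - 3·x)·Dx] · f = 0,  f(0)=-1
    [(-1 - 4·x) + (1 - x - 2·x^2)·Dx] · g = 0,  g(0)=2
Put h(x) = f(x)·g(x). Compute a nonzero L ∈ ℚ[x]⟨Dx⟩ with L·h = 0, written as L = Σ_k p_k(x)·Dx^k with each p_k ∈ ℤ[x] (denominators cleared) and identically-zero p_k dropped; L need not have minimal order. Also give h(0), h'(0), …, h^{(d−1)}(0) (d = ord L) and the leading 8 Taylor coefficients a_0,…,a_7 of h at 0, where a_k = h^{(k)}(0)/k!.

L = (-4 + 2·x + 18·x^2) + (1 - 4·x + x^2 + 6·x^3)·Dx  (order 1).
h: a_k = -2, -8, -30, -100, -322, -1008, -3110, -9500, …
ICs: h(0) = -2.

f: a_k = -1, -3, -9, -27, -81, -243, -729, -2187, …
g: a_k = 2, 2, 6, 10, 22, 42, 86, 170, …
Sym-product of L_f,L_g gives L₀ (≤ ord 1).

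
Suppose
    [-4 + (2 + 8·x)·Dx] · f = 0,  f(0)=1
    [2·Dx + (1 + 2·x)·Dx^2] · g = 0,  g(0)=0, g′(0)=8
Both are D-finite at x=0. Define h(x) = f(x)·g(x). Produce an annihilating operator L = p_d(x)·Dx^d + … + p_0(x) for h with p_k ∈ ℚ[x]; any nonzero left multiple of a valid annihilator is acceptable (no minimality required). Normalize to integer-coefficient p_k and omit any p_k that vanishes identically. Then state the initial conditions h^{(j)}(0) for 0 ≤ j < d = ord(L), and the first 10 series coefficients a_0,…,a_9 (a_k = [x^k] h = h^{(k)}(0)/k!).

f: a_k = 1, 2, -2, 4, -10, 28, -84, 264, -858, 2860, …
g: a_k = 0, 8, -8, 32/3, -16, 128/5, -128/3, 512/7, -128, 2048/9, …
h₀=f·g: eliminate ⇒ L₀, order ≤ 1·2.
L = (8 + 8·x) + (-2 - 8·x)·Dx + (1 + 10·x + 32·x^2 + 32·x^3)·Dx^2  (order 2).
h: a_k = 0, 8, 8, -64/3, 160/3, -2096/15, 1936/5, -39552/35, 120704/35, -688048/63, …
ICs: h(0) = 0, h′(0) = 8.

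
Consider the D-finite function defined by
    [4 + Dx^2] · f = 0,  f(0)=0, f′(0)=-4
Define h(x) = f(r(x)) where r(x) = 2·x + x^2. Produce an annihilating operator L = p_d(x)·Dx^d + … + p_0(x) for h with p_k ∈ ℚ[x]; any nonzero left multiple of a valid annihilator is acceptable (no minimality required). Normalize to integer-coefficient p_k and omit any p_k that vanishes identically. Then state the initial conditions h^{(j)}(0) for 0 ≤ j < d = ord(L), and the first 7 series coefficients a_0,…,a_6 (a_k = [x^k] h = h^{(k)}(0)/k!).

f: a_k = 0, -4, 0, 8/3, 0, -8/15, 0, …
L₀ from L_f via x↦r, Dx↦r'^{-1}Dx.
L = (16 + 48·x + 48·x^2 + 16·x^3) - Dx + (1 + x)·Dx^2  (order 2).
h: a_k = 0, -8, -4, 64/3, 32, -16/15, -40, …
ICs: h(0) = 0, h′(0) = -8.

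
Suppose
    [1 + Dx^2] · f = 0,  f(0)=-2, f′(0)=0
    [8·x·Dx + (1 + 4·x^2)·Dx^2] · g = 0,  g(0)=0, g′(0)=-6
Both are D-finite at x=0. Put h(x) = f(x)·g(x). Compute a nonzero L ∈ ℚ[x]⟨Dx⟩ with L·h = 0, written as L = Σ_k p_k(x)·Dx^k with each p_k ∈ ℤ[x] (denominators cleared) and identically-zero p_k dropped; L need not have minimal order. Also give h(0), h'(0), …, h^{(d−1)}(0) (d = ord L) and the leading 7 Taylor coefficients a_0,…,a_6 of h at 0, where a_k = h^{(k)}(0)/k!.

f: a_k = -2, 0, 1, 0, -1/12, 0, 1/360, …
g: a_k = 0, -6, 0, 8, 0, -96/5, 0, …
f·g: L₀ = L_f ⊗_s L_g, ord ≤ 2·2.
L = (85 + 944·x^2 + 416·x^4 + 256·x^6 + 256·x^8) + (144·x + 704·x^3 + 768·x^5 + 1024·x^7)·Dx + (90 + 992·x^2 + 576·x^4 + 512·x^6 + 512·x^8)·Dx^2 + (144·x + 704·x^3 + 768·x^5 + 1024·x^7)·Dx^3 + (5 + 48·x^2 + 160·x^4 + 256·x^6 + 256·x^8)·Dx^4  (order 4).
h: a_k = 0, 12, 0, -22, 0, 469/10, 0, …
ICs: h(0) = 0, h′(0) = 12, h′′(0) = 0, h′′′(0) = -132.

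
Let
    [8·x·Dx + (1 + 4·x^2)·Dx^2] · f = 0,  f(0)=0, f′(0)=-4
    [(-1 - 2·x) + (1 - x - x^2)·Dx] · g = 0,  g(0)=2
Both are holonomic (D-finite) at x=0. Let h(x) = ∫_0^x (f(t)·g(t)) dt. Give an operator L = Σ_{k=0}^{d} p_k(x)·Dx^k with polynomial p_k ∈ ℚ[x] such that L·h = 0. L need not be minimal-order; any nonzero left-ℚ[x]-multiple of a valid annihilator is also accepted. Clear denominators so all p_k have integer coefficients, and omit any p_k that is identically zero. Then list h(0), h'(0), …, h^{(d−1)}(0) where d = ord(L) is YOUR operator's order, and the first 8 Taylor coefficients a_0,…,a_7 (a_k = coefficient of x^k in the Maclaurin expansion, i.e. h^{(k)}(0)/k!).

f: a_k = 0, -4, 0, 16/3, 0, -64/5, 0, 256/7, …
g: a_k = 2, 2, 4, 6, 10, 16, 26, 42, …
Sym-product of L_f,L_g gives L₀ (≤ ord 2).
∫: right-multiply L₀ by Dx.
L = (2 + 8·x + 24·x^2)·Dx + (2 - 4·x + 16·x^2 + 24·x^3)·Dx^2 + (-1 + x - 3·x^2 + 4·x^3 + 4·x^4)·Dx^3  (order 3).
h: a_k = 0, 0, -4, -8/3, -4/3, -8/3, -332/45, -288/35, …
ICs: h(0) = 0, h′(0) = 0, h′′(0) = -8.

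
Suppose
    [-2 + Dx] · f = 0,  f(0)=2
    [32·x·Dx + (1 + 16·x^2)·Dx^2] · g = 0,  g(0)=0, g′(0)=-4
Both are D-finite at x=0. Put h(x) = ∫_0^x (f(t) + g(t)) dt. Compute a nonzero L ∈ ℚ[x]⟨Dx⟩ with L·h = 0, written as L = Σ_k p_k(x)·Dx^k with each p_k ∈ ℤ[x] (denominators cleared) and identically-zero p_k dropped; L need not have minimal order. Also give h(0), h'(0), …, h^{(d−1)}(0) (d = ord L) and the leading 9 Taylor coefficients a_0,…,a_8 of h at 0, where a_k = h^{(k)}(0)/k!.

f: a_k = 2, 4, 4, 8/3, 4/3, 8/15, 8/45, 16/315, 4/315, …
g: a_k = 0, -4, 0, 64/3, 0, -1024/5, 0, 16384/7, 0, …
f+g: L₀ = lclm(L_f,L_g), ord ≤ 1+2.
h=∫h₀ ⇒ L = L₀·Dx.
L = (32 - 64·x - 1536·x^2 - 1024·x^3)·Dx^2 + (-18 + 704·x^2 - 512·x^4)·Dx^3 + (1 + 16·x + 32·x^2 + 256·x^3 + 256·x^4)·Dx^4  (order 4).
h: a_k = 0, 2, 0, 4/3, 6, 4/15, -1532/45, 8/315, 13166/45, …
ICs: h(0) = 0, h′(0) = 2, h′′(0) = 0, h′′′(0) = 8.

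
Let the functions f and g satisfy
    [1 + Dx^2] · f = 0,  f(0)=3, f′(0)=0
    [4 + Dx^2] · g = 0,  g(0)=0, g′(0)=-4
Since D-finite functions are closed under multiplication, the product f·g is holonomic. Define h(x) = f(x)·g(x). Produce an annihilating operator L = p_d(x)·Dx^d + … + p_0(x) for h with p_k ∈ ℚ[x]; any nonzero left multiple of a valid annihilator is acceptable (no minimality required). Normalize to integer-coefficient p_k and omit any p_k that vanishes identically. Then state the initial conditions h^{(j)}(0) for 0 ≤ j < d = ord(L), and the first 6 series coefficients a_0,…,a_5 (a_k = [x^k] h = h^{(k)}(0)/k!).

L = 9 + 10·Dx^2 + Dx^4  (order 4).
h: a_k = 0, -12, 0, 14, 0, -61/10, …
ICs: h(0) = 0, h′(0) = -12, h′′(0) = 0, h′′′(0) = 84.

f: a_k = 3, 0, -3/2, 0, 1/8, 0, …
g: a_k = 0, -4, 0, 8/3, 0, -8/15, …
Sym-product of L_f,L_g gives L₀ (≤ ord 4).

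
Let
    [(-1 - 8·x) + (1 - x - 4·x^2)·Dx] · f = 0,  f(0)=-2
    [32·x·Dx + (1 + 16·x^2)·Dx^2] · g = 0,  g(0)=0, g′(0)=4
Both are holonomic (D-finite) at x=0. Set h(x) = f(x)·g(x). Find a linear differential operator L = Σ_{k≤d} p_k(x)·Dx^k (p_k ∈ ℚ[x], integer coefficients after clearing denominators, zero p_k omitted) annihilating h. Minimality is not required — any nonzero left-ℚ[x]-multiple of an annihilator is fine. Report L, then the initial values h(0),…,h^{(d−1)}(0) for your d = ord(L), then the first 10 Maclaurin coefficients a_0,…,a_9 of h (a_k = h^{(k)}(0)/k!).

L = (8 + 32·x + 384·x^2) + (2 - 16·x + 64·x^2 + 384·x^3)·Dx + (-1 + x - 12·x^2 + 16·x^3 + 64·x^4)·Dx^2  (order 2).
h: a_k = 0, -8, -8, 8/3, -88/3, -6424/15, -2728/5, 50872/21, 25208/105, -15222136/315, …
ICs: h(0) = 0, h′(0) = -8.

f: a_k = -2, -2, -10, -18, -58, -130, -362, -882, -2330, -5858, …
g: a_k = 0, 4, 0, -64/3, 0, 1024/5, 0, -16384/7, 0, 262144/9, …
f·g: L₀ = L_f ⊗_s L_g, ord ≤ 1·2.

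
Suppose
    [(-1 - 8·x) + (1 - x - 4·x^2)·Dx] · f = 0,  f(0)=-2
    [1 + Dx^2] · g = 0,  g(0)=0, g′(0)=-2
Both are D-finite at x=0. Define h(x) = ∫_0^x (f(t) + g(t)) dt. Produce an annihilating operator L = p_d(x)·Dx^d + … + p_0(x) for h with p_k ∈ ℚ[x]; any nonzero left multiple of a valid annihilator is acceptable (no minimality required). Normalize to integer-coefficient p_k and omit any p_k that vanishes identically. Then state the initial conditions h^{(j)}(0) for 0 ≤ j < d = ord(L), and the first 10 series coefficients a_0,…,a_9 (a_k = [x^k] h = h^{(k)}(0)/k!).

L = (55 + 486·x + 553·x^2 + 1488·x^3 + 80·x^4 + 128·x^5)·Dx + (-11 - 11·x - 23·x^2 + 169·x^3 + 348·x^4 + 48·x^5 + 64·x^6)·Dx^2 + (55 + 486·x + 553·x^2 + 1488·x^3 + 80·x^4 + 128·x^5)·Dx^3 + (-11 - 11·x - 23·x^2 + 169·x^3 + 348·x^4 + 48·x^5 + 64·x^6)·Dx^4  (order 4).
h: a_k = 0, -2, -2, -10/3, -53/12, -58/5, -7801/360, -362/7, -2222639/20160, -2330/9, …
ICs: h(0) = 0, h′(0) = -2, h′′(0) = -4, h′′′(0) = -20.

f: a_k = -2, -2, -10, -18, -58, -130, -362, -882, -2330, -5858, …
g: a_k = 0, -2, 0, 1/3, 0, -1/60, 0, 1/2520, 0, -1/181440, …
h₀=f+g: left-lcm gives L₀, ord ≤ 3.
Integrate: L := L₀·Dx.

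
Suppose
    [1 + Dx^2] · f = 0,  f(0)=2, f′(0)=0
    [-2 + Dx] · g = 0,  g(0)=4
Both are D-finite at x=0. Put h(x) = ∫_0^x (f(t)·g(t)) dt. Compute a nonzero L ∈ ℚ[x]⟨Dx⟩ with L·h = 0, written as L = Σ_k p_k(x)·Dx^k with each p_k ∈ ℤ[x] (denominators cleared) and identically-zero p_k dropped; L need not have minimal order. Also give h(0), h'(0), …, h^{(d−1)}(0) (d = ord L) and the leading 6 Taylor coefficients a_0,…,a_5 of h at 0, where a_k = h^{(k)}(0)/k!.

L = 5·Dx - 4·Dx^2 + Dx^3  (order 3).
h: a_k = 0, 8, 8, 4, 2/3, -7/15, …
ICs: h(0) = 0, h′(0) = 8, h′′(0) = 16.

f: a_k = 2, 0, -1, 0, 1/12, 0, …
g: a_k = 4, 8, 8, 16/3, 8/3, 16/15, …
h₀=f·g: eliminate ⇒ L₀, order ≤ 2·1.
h=∫h₀ ⇒ L = L₀·Dx.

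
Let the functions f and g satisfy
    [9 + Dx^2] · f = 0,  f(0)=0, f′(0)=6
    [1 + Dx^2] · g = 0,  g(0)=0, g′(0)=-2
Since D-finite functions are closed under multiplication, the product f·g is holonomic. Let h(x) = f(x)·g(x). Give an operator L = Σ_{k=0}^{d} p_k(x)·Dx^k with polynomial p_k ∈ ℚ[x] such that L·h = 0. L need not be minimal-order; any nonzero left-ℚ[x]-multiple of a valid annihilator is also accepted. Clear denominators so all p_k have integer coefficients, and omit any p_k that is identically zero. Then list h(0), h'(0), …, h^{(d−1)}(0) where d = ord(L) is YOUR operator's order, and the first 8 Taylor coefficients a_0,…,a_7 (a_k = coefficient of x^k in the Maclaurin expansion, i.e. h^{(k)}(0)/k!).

L = 64 + 20·Dx^2 + Dx^4  (order 4).
h: a_k = 0, 0, -12, 0, 20, 0, -56/5, 0, …
ICs: h(0) = 0, h′(0) = 0, h′′(0) = -24, h′′′(0) = 0.

f: a_k = 0, 6, 0, -9, 0, 81/20, 0, -243/280, …
g: a_k = 0, -2, 0, 1/3, 0, -1/60, 0, 1/2520, …
f·g: L₀ = L_f ⊗_s L_g, ord ≤ 2·2.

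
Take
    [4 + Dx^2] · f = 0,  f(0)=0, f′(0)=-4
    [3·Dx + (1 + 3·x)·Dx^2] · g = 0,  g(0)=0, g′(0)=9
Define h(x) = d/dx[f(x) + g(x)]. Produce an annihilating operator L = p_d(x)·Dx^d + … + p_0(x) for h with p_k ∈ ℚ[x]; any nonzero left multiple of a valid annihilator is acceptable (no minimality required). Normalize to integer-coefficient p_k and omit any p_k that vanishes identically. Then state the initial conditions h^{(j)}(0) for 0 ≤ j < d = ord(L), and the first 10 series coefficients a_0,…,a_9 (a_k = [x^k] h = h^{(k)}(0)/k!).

L = (348 + 144·x + 216·x^2) + (44 + 180·x + 216·x^2 + 216·x^3)·Dx + (87 + 36·x + 54·x^2)·Dx^2 + (11 + 45·x + 54·x^2 + 54·x^3)·Dx^3  (order 3).
h: a_k = 5, -27, 89, -243, 2179/3, -2187, 295261/45, -19683, 18600427/315, -177147, …
ICs: h(0) = 5, h′(0) = -27, h′′(0) = 178.

f: a_k = 0, -4, 0, 8/3, 0, -8/15, 0, 16/315, 0, -8/2835, …
g: a_k = 0, 9, -27/2, 27, -243/4, 729/5, -729/2, 6561/7, -19683/8, 6561, …
Weyl lclm of L_f,L_g ⇒ L₀ (ord ≤ 4).
Derive L from L₀ (diff closure).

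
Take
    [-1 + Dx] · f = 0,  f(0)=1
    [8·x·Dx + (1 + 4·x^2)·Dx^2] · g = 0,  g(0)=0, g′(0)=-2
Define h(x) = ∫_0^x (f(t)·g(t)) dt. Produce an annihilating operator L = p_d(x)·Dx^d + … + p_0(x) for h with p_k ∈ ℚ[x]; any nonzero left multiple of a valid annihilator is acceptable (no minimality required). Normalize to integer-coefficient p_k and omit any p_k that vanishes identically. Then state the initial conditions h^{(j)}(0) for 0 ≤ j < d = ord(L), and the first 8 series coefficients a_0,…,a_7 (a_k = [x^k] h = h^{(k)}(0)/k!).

L = (1 - 8·x + 4·x^2)·Dx + (-2 + 8·x - 8·x^2)·Dx^2 + (1 + 4·x^2)·Dx^3  (order 3).
h: a_k = 0, 0, -1, -2/3, 5/12, 7/15, -103/120, -215/252, …
ICs: h(0) = 0, h′(0) = 0, h′′(0) = -2.

f: a_k = 1, 1, 1/2, 1/6, 1/24, 1/120, 1/720, 1/5040, …
g: a_k = 0, -2, 0, 8/3, 0, -32/5, 0, 128/7, …
f·g: L₀ = L_f ⊗_s L_g, ord ≤ 1·2.
Integrate: L := L₀·Dx.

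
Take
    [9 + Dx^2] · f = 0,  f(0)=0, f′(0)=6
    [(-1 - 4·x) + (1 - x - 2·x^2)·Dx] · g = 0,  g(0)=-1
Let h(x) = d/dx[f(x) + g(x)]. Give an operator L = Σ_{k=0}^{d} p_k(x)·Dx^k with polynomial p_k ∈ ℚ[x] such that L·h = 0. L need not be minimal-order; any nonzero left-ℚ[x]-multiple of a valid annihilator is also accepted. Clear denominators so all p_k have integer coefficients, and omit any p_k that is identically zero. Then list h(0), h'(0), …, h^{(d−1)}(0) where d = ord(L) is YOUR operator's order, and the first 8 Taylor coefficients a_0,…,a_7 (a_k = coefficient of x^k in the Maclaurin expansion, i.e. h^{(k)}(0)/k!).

L = (954 + 3600·x + 8154·x^2 + 4140·x^3 + 5760·x^4 + 3888·x^5 + 2592·x^6) + (-117 - 369·x + 585·x^2 + 747·x^3 + 90·x^4 + 828·x^5 + 1512·x^6 + 864·x^7)·Dx + (106 + 400·x + 906·x^2 + 460·x^3 + 640·x^4 + 432·x^5 + 288·x^6)·Dx^2 + (-13 - 41·x + 65·x^2 + 83·x^3 + 10·x^4 + 92·x^5 + 168·x^6 + 96·x^7)·Dx^3  (order 3).
h: a_k = 5, -6, -42, -44, -339/4, -258, -24043/40, -1368, …
ICs: h(0) = 5, h′(0) = -6, h′′(0) = -84.

f: a_k = 0, 6, 0, -9, 0, 81/20, 0, -243/280, …
g: a_k = -1, -1, -3, -5, -11, -21, -43, -85, …
L₀ := lclm(L_f,L_g); ord L₀ ≤ 2+1.
Derive L from L₀ (diff closure).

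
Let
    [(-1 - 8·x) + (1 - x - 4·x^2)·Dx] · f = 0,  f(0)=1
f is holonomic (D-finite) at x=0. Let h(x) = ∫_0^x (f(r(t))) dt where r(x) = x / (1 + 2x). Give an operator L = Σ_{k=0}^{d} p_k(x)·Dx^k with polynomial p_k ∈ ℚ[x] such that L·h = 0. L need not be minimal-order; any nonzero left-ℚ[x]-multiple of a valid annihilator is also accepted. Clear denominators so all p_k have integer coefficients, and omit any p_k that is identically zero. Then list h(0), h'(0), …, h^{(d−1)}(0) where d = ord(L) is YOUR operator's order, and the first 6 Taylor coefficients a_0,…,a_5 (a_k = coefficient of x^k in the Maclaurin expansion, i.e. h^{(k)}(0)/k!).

L = (1 + 10·x)·Dx + (-1 - 5·x - 4·x^2 + 4·x^3)·Dx^2  (order 2).
h: a_k = 0, 1, 1/2, 1, -7/4, 27/5, …
ICs: h(0) = 0, h′(0) = 1.

f: a_k = 1, 1, 5, 9, 29, 65, …
L₀ from L_f via x↦r, Dx↦r'^{-1}Dx.
h=∫₀ˣh₀: take L = L₀·Dx.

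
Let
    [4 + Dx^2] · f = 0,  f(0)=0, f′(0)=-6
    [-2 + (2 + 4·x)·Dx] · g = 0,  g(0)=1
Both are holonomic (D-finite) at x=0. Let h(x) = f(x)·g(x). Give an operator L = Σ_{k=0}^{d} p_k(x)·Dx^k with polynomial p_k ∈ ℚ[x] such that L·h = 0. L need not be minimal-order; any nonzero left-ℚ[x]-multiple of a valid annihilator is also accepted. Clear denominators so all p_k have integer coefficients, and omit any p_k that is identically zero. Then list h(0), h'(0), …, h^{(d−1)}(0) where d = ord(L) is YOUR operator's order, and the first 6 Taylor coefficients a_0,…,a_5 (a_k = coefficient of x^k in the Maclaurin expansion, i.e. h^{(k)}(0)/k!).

f: a_k = 0, -6, 0, 4, 0, -4/5, …
g: a_k = 1, 1, -1/2, 1/2, -5/8, 7/8, …
Product ⇒ symmetric product L₀, ord ≤ 2.
L = (7 + 16·x + 16·x^2) + (-2 - 4·x)·Dx + (1 + 4·x + 4·x^2)·Dx^2  (order 2).
h: a_k = 0, -6, -6, 7, 1, 19/20, …
ICs: h(0) = 0, h′(0) = -6.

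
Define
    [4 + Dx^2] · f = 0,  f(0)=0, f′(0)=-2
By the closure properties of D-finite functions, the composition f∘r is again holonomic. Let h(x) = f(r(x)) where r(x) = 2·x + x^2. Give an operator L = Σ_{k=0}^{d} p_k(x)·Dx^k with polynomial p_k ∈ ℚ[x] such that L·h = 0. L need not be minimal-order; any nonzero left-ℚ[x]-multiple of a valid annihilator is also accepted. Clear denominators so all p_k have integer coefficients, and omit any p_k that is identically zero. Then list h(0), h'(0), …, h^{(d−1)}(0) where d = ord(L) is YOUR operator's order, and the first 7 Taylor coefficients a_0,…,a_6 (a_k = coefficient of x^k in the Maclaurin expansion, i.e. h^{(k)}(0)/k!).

f: a_k = 0, -2, 0, 4/3, 0, -4/15, 0, …
Substitute x→r, Dx→(1/r')Dx; clear ⇒ L₀.
L = (16 + 48·x + 48·x^2 + 16·x^3) - Dx + (1 + x)·Dx^2  (order 2).
h: a_k = 0, -4, -2, 32/3, 16, -8/15, -20, …
ICs: h(0) = 0, h′(0) = -4.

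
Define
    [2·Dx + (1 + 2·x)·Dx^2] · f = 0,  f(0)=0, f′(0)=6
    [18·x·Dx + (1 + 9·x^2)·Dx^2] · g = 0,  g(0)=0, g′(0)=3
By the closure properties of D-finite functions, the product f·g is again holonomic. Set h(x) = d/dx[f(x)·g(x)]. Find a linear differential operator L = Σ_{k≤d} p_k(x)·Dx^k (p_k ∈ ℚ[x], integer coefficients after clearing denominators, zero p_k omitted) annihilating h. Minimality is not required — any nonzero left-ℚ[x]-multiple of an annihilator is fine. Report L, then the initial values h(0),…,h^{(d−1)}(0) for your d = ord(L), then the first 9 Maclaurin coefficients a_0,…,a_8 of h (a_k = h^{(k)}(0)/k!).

L = (792 + 3024·x + 22680·x^2 + 102384·x^3 + 174960·x^4 + 151632·x^5 + 104976·x^7) + (332 + 4752·x + 28908·x^2 + 127008·x^3 + 351216·x^4 + 542376·x^5 + 408240·x^6 + 157464·x^7 + 367416·x^8)·Dx + (44 + 916·x + 6696·x^2 + 27252·x^3 + 85860·x^4 + 193428·x^5 + 279936·x^6 + 224532·x^7 + 157464·x^8 + 209952·x^9)·Dx^2 + (10 + 76·x + 418·x^2 + 1728·x^3 + 5391·x^4 + 12960·x^5 + 24948·x^6 + 34992·x^7 + 29889·x^8 + 26244·x^9 + 26244·x^10)·Dx^3  (order 3).
h: a_k = 0, 36, -54, -120, 90, 8316/5, -9786/5, -11952, 406782/35, …
ICs: h(0) = 0, h′(0) = 36, h′′(0) = -108.

f: a_k = 0, 6, -6, 8, -12, 96/5, -32, 384/7, -96, …
g: a_k = 0, 3, 0, -9, 0, 243/5, 0, -2187/7, 0, …
f·g: L₀ = L_f ⊗_s L_g, ord ≤ 2·2.
Differentiate: ansatz ord ≤ ord L₀ ⇒ L.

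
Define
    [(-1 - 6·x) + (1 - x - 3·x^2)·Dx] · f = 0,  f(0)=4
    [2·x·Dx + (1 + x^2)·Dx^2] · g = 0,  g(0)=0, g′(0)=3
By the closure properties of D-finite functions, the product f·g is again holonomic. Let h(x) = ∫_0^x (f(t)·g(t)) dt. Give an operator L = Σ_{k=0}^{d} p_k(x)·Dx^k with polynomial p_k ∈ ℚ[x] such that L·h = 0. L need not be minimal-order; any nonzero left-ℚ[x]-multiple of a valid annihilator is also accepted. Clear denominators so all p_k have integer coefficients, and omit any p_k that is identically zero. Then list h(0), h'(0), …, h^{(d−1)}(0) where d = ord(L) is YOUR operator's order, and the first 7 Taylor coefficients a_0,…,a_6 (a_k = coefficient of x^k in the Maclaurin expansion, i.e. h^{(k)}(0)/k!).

L = (6 + 2·x + 18·x^2)·Dx + (2 + 10·x + 4·x^2 + 18·x^3)·Dx^2 + (-1 + x + 2·x^2 + x^3 + 3·x^4)·Dx^3  (order 3).
h: a_k = 0, 0, 6, 4, 11, 16, 536/15, …
ICs: h(0) = 0, h′(0) = 0, h′′(0) = 12.

f: a_k = 4, 4, 16, 28, 76, 160, 388, …
g: a_k = 0, 3, 0, -1, 0, 3/5, 0, …
Sym-product of L_f,L_g gives L₀ (≤ ord 2).
∫: right-multiply L₀ by Dx.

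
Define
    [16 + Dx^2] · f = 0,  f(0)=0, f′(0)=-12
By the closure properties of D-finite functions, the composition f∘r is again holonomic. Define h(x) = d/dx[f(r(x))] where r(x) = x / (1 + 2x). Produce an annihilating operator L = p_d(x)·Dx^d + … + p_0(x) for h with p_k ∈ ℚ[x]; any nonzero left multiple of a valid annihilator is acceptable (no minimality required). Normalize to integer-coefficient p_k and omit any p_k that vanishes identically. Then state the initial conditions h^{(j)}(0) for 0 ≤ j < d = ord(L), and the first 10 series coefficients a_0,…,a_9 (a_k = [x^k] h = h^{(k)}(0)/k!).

L = (40 + 96·x + 96·x^2) + (12 + 72·x + 144·x^2 + 96·x^3)·Dx + (1 + 8·x + 24·x^2 + 32·x^3 + 16·x^4)·Dx^2  (order 2).
h: a_k = -12, 48, -48, -384, 2752, -11520, 565504/15, -1552384/15, 25222144/105, -9367552/21, …
ICs: h(0) = -12, h′(0) = 48.

f: a_k = 0, -12, 0, 32, 0, -128/5, 0, 1024/105, 0, -2048/945, …
h₀=f(r): pull back L_f along r ⇒ L₀.
Differentiate: ansatz ord ≤ ord L₀ ⇒ L.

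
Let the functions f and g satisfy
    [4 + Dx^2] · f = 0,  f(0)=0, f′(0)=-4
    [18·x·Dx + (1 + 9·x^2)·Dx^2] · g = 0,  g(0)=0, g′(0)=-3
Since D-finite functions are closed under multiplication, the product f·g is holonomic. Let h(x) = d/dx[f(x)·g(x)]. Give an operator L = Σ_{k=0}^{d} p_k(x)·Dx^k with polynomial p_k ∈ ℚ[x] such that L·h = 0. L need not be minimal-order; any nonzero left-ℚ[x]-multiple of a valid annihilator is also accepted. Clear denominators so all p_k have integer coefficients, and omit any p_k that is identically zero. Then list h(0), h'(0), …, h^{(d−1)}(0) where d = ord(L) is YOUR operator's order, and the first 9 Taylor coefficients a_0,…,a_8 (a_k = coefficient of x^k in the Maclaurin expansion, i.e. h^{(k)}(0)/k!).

f: a_k = 0, -4, 0, 8/3, 0, -8/15, 0, 16/315, 0, …
g: a_k = 0, -3, 0, 9, 0, -243/5, 0, 2187/7, 0, …
f·g: L₀ = L_f ⊗_s L_g, ord ≤ 2·2.
Differentiate: ansatz ord ≤ ord L₀ ⇒ L.
L = (52480 + 1115424·x^2 + 18751824·x^4 + 15209856·x^6 + 3464208·x^8 - 11337408·x^10 + 34012224·x^12) + (31032·x + 1320624·x^3 + 10701720·x^5 + 13646880·x^7 + 18895680·x^9 + 34012224·x^11)·Dx + (13640 + 300780·x^2 + 4978584·x^4 + 5269212·x^6 + 3621672·x^8 + 2834352·x^10 + 17006112·x^12)·Dx^2 + (7758·x + 330156·x^3 + 2675430·x^5 + 3411720·x^7 + 4723920·x^9 + 8503056·x^11)·Dx^3 + (130 + 5481·x^2 + 72657·x^4 + 366687·x^6 + 688905·x^8 + 1417176·x^10 + 2125764·x^12)·Dx^4  (order 4).
h: a_k = 0, 24, 0, -176, 0, 1320, 0, -166112/15, 0, …
ICs: h(0) = 0, h′(0) = 24, h′′(0) = 0, h′′′(0) = -1056.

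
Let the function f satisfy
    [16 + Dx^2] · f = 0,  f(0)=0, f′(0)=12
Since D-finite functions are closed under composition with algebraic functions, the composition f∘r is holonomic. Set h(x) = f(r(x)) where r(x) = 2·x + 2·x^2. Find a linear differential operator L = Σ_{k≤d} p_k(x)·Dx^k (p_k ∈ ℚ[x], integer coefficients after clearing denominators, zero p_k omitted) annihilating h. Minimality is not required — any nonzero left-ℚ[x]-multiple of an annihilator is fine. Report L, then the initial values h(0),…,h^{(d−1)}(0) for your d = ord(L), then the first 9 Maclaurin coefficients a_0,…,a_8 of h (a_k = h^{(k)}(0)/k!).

L = (64 + 384·x + 768·x^2 + 512·x^3) - 2·Dx + (1 + 2·x)·Dx^2  (order 2).
h: a_k = 0, 24, 24, -256, -768, 256/5, 3840, 729088/105, -8192/15, …
ICs: h(0) = 0, h′(0) = 24.

f: a_k = 0, 12, 0, -32, 0, 128/5, 0, -1024/105, 0, …
h₀=f(r): pull back L_f along r ⇒ L₀.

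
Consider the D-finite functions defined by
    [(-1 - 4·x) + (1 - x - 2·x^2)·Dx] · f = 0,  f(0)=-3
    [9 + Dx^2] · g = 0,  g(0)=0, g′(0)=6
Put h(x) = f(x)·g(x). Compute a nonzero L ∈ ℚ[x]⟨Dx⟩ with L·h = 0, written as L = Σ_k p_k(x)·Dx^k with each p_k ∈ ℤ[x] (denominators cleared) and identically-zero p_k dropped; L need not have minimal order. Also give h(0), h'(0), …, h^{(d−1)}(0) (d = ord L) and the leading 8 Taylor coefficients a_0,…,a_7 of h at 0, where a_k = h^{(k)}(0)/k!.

f: a_k = -3, -3, -9, -15, -33, -63, -129, -255, …
g: a_k = 0, 6, 0, -9, 0, 81/20, 0, -243/280, …
Product ⇒ symmetric product L₀, ord ≤ 2.
L = (-5 + 9·x + 18·x^2) + (2 + 8·x)·Dx + (-1 + x + 2·x^2)·Dx^2  (order 2).
h: a_k = 0, -18, -18, -27, -63, -2583/20, -5103/20, -143037/280, …
ICs: h(0) = 0, h′(0) = -18.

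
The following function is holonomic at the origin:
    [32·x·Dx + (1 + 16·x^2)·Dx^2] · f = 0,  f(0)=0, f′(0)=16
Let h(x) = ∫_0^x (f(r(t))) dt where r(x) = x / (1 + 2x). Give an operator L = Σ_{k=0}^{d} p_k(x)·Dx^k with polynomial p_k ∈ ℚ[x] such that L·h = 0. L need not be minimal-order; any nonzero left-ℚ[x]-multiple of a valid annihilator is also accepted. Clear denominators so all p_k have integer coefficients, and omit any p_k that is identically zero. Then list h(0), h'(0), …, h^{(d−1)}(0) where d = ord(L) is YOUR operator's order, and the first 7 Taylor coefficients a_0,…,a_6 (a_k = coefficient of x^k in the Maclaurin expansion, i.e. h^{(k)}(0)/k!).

L = (4 + 40·x)·Dx^2 + (1 + 4·x + 20·x^2)·Dx^3  (order 3).
h: a_k = 0, 0, 8, -32/3, -16/3, 384/5, -2432/15, …
ICs: h(0) = 0, h′(0) = 0, h′′(0) = 16.

f: a_k = 0, 16, 0, -256/3, 0, 4096/5, 0, …
Substitute x→r, Dx→(1/r')Dx; clear ⇒ L₀.
h=∫h₀ ⇒ L = L₀·Dx.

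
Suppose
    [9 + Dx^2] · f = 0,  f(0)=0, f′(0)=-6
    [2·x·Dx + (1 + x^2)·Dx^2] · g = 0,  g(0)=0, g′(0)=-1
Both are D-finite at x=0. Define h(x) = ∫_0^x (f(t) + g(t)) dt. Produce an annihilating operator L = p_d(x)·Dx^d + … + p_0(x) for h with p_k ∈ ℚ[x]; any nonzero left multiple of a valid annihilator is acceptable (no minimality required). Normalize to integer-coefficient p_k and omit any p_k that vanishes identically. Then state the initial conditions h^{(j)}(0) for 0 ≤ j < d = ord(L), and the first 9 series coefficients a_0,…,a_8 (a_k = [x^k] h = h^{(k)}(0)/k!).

f: a_k = 0, -6, 0, 9, 0, -81/20, 0, 243/280, 0, …
g: a_k = 0, -1, 0, 1/3, 0, -1/5, 0, 1/7, 0, …
Weyl lclm of L_f,L_g ⇒ L₀ (ord ≤ 4).
Integrate: L := L₀·Dx.
L = (-54·x + 540·x^3 + 162·x^5)·Dx^2 + (63 + 279·x^2 + 297·x^4 + 81·x^6)·Dx^3 + (-6·x + 60·x^3 + 18·x^5)·Dx^4 + (7 + 31·x^2 + 33·x^4 + 9·x^6)·Dx^5  (order 5).
h: a_k = 0, 0, -7/2, 0, 7/3, 0, -17/24, 0, 283/2240, …
ICs: h(0) = 0, h′(0) = 0, h′′(0) = -7, h′′′(0) = 0, h′′′′(0) = 56.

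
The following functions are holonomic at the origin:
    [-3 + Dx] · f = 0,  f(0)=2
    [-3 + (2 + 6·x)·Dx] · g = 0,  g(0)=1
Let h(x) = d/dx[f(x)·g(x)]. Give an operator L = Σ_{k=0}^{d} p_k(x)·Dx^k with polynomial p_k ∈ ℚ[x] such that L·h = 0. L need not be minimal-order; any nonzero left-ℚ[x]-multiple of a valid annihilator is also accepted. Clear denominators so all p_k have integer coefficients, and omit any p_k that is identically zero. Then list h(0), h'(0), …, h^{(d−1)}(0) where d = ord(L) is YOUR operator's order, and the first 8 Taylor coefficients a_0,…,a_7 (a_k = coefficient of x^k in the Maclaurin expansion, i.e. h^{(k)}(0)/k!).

L = (7 + 36·x + 36·x^2) + (-2 - 10·x - 12·x^2)·Dx  (order 1).
h: a_k = 9, 63/2, 459/8, 891/16, 8667/128, -21627/1280, 818667/5120, -28832679/71680, …
ICs: h(0) = 9.

f: a_k = 2, 6, 9, 9, 27/4, 81/20, 81/40, 243/280, …
g: a_k = 1, 3/2, -9/8, 27/16, -405/128, 1701/256, -15309/1024, 72171/2048, …
Product ⇒ symmetric product L₀, ord ≤ 1.
Differentiate: ansatz ord ≤ ord L₀ ⇒ L.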